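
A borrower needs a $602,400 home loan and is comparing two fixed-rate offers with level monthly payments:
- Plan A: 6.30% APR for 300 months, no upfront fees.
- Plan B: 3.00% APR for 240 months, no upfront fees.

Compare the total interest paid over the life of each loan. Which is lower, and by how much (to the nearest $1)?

Plan B by $395,931

Plan A: at 6.30% the monthly rate is 0.0052500, so the payment is 602,400 × 0.0052500 / (1 − 1.0052500^−300) = $3,992.49.
Total interest on Plan A = 300 × $3,992.49 − $602,400 = $595,347.00.
Plan B: monthly rate = 3%/12 = 0.0025000; payment = 602,400 × 0.0025000 / (1 − (1+0.0025000)^−240) = $3,340.90.
Total interest on Plan B = 240 × $3,340.90 − $602,400 = $199,416.00.
Plan B is lower by $395,931.00.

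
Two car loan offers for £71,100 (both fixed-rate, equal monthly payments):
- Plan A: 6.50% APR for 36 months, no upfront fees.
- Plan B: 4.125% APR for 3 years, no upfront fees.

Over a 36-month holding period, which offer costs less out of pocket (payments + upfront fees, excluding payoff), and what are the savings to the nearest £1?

Plan B by £2,737

Plan A: at 6.50% the monthly rate is 0.0054167, so the payment is 71,100 × 0.0054167 / (1 − 1.0054167^−36) = £2,179.14.
Plan B: monthly rate = 4.125%/12 = 0.0034375; payment = 71,100 × 0.0034375 / (1 − (1+0.0034375)^−36) = £2,103.11.
Over 36 months: Plan A costs 36 × £2,179.14 = £78,449.04; Plan B costs 36 × £2,103.11 = £75,711.96.
Plan B is cheaper by £78,449.04 − £75,711.96 = £2,737.08.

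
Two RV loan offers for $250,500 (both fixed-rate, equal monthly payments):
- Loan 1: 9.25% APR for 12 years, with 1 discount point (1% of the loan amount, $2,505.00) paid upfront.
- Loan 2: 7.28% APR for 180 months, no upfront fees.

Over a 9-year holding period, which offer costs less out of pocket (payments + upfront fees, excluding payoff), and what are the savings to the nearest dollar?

Loan 1: monthly rate = 9.25%/12 = 0.0077083; payment = 250,500 × 0.0077083 / (1 − (1+0.0077083)^−144) = $2,886.15.
Loan 2: at 7.28% the monthly rate is 0.0060667, so the payment is 250,500 × 0.0060667 / (1 − 1.0060667^−180) = $2,290.96.
Over 108 months: Loan 1 costs 108 × $2,886.15 + $2,505.00 = $314,209.20; Loan 2 costs 108 × $2,290.96 = $247,423.68.
Loan 2 is cheaper by $314,209.20 − $247,423.68 = $66,785.52.

Loan 2 by $66,786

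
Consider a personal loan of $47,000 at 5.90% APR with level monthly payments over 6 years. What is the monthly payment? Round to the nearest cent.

$776.71

Monthly rate = 5.9%/12 = 0.0049167; payment = 47,000 × 0.0049167 / (1 − (1+0.0049167)^−72) = $776.71.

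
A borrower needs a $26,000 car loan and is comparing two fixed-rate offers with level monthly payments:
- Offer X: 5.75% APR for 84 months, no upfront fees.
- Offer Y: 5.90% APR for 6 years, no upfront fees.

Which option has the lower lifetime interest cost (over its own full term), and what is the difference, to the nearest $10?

Offer X: at 5.75% the monthly rate is 0.0047917, so the payment is 26,000 × 0.0047917 / (1 − 1.0047917^−84) = $376.71.
Total interest on Offer X = 84 × $376.71 − $26,000 = $5,643.64.
Offer Y: monthly rate = 5.9%/12 = 0.0049167; payment = 26,000 × 0.0049167 / (1 − (1+0.0049167)^−72) = $429.67.
Total interest on Offer Y = 72 × $429.67 − $26,000 = $4,936.24.
Offer Y is lower by $707.40.

Offer Y by $710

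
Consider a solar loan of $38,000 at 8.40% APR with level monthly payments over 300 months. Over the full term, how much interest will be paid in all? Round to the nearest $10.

At 8.40% the monthly rate is 0.0070000, so the payment is 38,000 × 0.0070000 / (1 − 1.0070000^−300) = $303.43.
Total paid = 300 × $303.43 = $91,029.00; interest = $91,029.00 − $38,000 = $53,029.00.

$53,030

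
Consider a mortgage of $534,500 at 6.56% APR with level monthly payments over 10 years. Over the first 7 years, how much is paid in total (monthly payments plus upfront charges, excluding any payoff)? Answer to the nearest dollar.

Monthly rate = 6.56%/12 = 0.0054667; payment = 534,500 × 0.0054667 / (1 − (1+0.0054667)^−120) = $6,085.47.
Total outlay = 84 × $6,085.47 = $511,179.48.

$511,179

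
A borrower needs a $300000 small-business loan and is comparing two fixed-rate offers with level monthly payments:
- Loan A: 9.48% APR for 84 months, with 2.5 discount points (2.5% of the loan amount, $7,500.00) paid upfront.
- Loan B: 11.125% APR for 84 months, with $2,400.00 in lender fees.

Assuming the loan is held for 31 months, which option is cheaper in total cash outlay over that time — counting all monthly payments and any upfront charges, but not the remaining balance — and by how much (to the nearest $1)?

Loan A by $2,847

Loan A: monthly rate = 9.48%/12 = 0.0079000; payment = 300,000 × 0.0079000 / (1 − (1+0.0079000)^−84) = $4,900.12.
Loan B: at 11.125% the monthly rate is 0.0092708, so the payment is 300,000 × 0.0092708 / (1 − 1.0092708^−84) = $5,156.47.
Over 31 months: Loan A costs 31 × $4,900.12 + $7,500.00 = $159,403.72; Loan B costs 31 × $5,156.47 + $2,400.00 = $162,250.57.
Loan A is cheaper by $162,250.57 − $159,403.72 = $2,846.85.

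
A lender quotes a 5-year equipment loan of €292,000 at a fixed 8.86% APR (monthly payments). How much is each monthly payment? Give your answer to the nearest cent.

€6,041.62

Monthly rate = 8.86%/12 = 0.0073833; payment = 292,000 × 0.0073833 / (1 − (1+0.0073833)^−60) = €6,041.62.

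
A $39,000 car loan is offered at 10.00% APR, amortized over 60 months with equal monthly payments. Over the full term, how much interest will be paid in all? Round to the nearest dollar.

$10,718

At 10.00% the monthly rate is 0.0083333, so the payment is 39,000 × 0.0083333 / (1 − 1.0083333^−60) = $828.63.
Total paid = 60 × $828.63 = $49,717.80; interest = $49,717.80 − $39,000 = $10,717.80.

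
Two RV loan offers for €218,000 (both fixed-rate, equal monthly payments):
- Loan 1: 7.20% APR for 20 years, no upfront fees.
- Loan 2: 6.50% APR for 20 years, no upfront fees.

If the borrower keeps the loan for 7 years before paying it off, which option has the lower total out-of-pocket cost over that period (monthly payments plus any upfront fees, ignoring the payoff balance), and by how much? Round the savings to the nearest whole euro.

Loan 2 by €7,650

Loan 1: at 7.20% the monthly rate is 0.0060000, so the payment is 218,000 × 0.0060000 / (1 − 1.0060000^−240) = €1,716.42.
Loan 2: at 6.50% the monthly rate is 0.0054167, so the payment is 218,000 × 0.0054167 / (1 − 1.0054167^−240) = €1,625.35.
Over 84 months: Loan 1 costs 84 × €1,716.42 = €144,179.28; Loan 2 costs 84 × €1,625.35 = €136,529.40.
Loan 2 is cheaper by €144,179.28 − €136,529.40 = €7,649.88.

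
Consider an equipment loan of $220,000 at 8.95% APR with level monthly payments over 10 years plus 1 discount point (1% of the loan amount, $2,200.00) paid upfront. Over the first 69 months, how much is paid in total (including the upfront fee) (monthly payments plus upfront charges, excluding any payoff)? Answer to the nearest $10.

$194,080

At 8.95% the monthly rate is 0.0074583, so the payment is 220,000 × 0.0074583 / (1 − 1.0074583^−120) = $2,780.92.
Total outlay = 69 × $2,780.92 + $2,200.00 = $194,083.48.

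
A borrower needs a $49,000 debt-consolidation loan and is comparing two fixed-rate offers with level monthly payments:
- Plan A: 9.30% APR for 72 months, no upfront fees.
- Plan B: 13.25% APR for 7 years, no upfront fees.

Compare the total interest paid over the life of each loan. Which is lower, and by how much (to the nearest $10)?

Plan A: at 9.30% the monthly rate is 0.0077500, so the payment is 49,000 × 0.0077500 / (1 − 1.0077500^−72) = $890.56.
Total interest on Plan A = 72 × $890.56 − $49,000 = $15,120.32.
Plan B: at 13.25% the monthly rate is 0.0110417, so the payment is 49,000 × 0.0110417 / (1 − 1.0110417^−84) = $898.08.
Total interest on Plan B = 84 × $898.08 − $49,000 = $26,438.72.
Plan A is lower by $11,318.40.

Plan A by $11,320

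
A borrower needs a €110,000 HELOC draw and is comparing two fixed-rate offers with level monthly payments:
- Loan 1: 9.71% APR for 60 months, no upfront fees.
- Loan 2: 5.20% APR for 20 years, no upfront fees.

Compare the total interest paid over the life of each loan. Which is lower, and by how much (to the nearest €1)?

Loan 1 by €37,868

Loan 1: at 9.71% the monthly rate is 0.0080917, so the payment is 110,000 × 0.0080917 / (1 − 1.0080917^−60) = €2,321.51.
Total interest on Loan 1 = 60 × €2,321.51 − €110,000 = €29,290.60.
Loan 2: monthly rate = 5.2%/12 = 0.0043333; payment = 110,000 × 0.0043333 / (1 − (1+0.0043333)^−240) = €738.16.
Total interest on Loan 2 = 240 × €738.16 − €110,000 = €67,158.40.
Loan 1 is lower by €37,867.80.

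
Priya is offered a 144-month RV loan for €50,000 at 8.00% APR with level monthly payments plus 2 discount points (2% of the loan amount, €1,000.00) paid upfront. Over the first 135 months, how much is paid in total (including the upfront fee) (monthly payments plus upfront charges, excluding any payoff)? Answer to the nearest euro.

At 8.00% the monthly rate is 0.0066667, so the payment is 50,000 × 0.0066667 / (1 − 1.0066667^−144) = €541.23.
Total outlay = 135 × €541.23 + €1,000.00 = €74,066.05.

€74,066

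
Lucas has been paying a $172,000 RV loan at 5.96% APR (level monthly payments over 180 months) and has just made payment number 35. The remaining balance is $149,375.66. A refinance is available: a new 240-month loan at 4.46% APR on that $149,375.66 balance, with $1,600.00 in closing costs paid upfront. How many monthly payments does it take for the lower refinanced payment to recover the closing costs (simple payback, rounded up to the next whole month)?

Current payment = 172,000 × 5.96%/12 / (1 − (1+0.0049667)^−180) = $1,447.72.
Refinanced payment = 149,375.66 × 0.0037167 / (1 − (1+0.0037167)^−240) = $941.80.
Monthly savings = $1,447.72 − $941.80 = $505.92.
Break-even = $1,600.00 / $505.92 = 3.16 → 4 months.

4 months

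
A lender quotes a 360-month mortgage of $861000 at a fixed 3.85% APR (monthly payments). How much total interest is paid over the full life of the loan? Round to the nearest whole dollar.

Monthly rate = 3.85%/12 = 0.0032083; payment = 861,000 × 0.0032083 / (1 − (1+0.0032083)^−360) = $4,036.44.
Total paid = 360 × $4,036.44 = $1,453,118.40; interest = $1,453,118.40 − $861,000 = $592,118.40.

$592,118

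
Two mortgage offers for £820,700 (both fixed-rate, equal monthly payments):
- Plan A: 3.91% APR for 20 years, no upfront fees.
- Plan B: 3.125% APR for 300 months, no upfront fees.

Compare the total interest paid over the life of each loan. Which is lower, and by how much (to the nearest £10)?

Plan B by £640

Plan A: at 3.91% the monthly rate is 0.0032583, so the payment is 820,700 × 0.0032583 / (1 − 1.0032583^−240) = £4,934.45.
Total interest on Plan A = 240 × £4,934.45 − £820,700 = £363,568.00.
Plan B: monthly rate = 3.125%/12 = 0.0026042; payment = 820,700 × 0.0026042 / (1 − (1+0.0026042)^−300) = £3,945.42.
Total interest on Plan B = 300 × £3,945.42 − £820,700 = £362,926.00.
Plan B is lower by £642.00.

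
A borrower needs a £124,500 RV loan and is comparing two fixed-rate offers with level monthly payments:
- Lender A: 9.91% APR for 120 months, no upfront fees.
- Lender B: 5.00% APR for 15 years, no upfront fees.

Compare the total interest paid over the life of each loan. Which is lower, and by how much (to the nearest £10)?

Lender B by £19,470

Lender A: monthly rate = 9.91%/12 = 0.0082583; payment = 124,500 × 0.0082583 / (1 − (1+0.0082583)^−120) = £1,639.08.
Total interest on Lender A = 120 × £1,639.08 − £124,500 = £72,189.60.
Lender B: at 5.00% the monthly rate is 0.0041667, so the payment is 124,500 × 0.0041667 / (1 − 1.0041667^−180) = £984.54.
Total interest on Lender B = 180 × £984.54 − £124,500 = £52,717.20.
Lender B is lower by £19,472.40.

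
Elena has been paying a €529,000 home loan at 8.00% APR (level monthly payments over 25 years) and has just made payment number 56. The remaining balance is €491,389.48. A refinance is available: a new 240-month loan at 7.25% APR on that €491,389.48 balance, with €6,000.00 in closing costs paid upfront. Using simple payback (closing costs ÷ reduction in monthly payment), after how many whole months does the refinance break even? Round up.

Current payment = 529,000 × 8%/12 / (1 − (1+0.0066667)^−300) = €4,082.91.
Refinanced payment = 491,389.48 × 0.0060417 / (1 − (1+0.0060417)^−240) = €3,883.82.
Monthly savings = €4,082.91 − €3,883.82 = €199.09.
Break-even = €6,000.00 / €199.09 = 30.14 → 31 months.

31 months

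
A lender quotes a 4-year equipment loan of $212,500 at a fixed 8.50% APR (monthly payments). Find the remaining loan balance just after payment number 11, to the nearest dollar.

With monthly rate i = 8.5%/12 = 0.0070833, the balance after k of n payments is P · [(1+i)^n − (1+i)^k] / [(1+i)^n − 1].
(1+0.0070833)^48 = 1.40326475 and (1+0.0070833)^11 = 1.08073569, so the balance is 212,500 × (1.40326475 − 1.08073569) / (1.40326475 − 1) = $169,956.40.

$169,956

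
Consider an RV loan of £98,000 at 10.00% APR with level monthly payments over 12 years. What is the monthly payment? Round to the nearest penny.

£1,171.18

Monthly rate = 10%/12 = 0.0083333; payment = 98,000 × 0.0083333 / (1 − (1+0.0083333)^−144) = £1,171.18.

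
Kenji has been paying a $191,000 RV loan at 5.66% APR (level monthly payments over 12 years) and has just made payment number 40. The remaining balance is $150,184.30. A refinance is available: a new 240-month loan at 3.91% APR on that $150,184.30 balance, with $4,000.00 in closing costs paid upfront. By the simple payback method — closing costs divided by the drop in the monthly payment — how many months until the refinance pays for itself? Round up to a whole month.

5 months

Current payment = 191,000 × 5.66%/12 / (1 − (1+0.0047167)^−144) = $1,830.44.
Refinanced payment = 150,184.30 × 0.0032583 / (1 − (1+0.0032583)^−240) = $902.98.
Monthly savings = $1,830.44 − $902.98 = $927.46.
Break-even = $4,000.00 / $927.46 = 4.31 → 5 months.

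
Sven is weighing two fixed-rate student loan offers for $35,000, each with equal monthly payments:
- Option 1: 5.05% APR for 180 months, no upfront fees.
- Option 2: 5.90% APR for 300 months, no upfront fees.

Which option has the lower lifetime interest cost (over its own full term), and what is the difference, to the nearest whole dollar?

Option 1 by $17,027

Option 1: at 5.05% the monthly rate is 0.0042083, so the payment is 35,000 × 0.0042083 / (1 − 1.0042083^−180) = $277.69.
Total interest on Option 1 = 180 × $277.69 − $35,000 = $14,984.20.
Option 2: monthly rate = 5.9%/12 = 0.0049167; payment = 35,000 × 0.0049167 / (1 − (1+0.0049167)^−300) = $223.37.
Total interest on Option 2 = 300 × $223.37 − $35,000 = $32,011.00.
Option 1 is lower by $17,026.80.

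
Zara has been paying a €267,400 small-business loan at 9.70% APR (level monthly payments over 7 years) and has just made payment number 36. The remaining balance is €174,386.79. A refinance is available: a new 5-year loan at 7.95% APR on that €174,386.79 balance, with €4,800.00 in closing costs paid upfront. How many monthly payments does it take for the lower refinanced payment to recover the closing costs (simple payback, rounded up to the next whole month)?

Current payment = 267,400 × 9.7%/12 / (1 − (1+0.0080833)^−84) = €4,397.82.
Refinanced payment = 174,386.79 × 0.0066250 / (1 − (1+0.0066250)^−60) = €3,531.76.
Monthly savings = €4,397.82 − €3,531.76 = €866.06.
Break-even = €4,800.00 / €866.06 = 5.54 → 6 months.

6 months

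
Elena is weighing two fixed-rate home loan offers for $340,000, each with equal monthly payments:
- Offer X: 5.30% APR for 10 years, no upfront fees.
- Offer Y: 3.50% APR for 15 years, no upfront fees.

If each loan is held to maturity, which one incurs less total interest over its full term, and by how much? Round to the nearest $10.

Offer Y by $1,250

Offer X: monthly rate = 5.3%/12 = 0.0044167; payment = 340,000 × 0.0044167 / (1 − (1+0.0044167)^−120) = $3,656.29.
Total interest on Offer X = 120 × $3,656.29 − $340,000 = $98,754.80.
Offer Y: monthly rate = 3.5%/12 = 0.0029167; payment = 340,000 × 0.0029167 / (1 − (1+0.0029167)^−180) = $2,430.60.
Total interest on Offer Y = 180 × $2,430.60 − $340,000 = $97,508.00.
Offer Y is lower by $1,246.80.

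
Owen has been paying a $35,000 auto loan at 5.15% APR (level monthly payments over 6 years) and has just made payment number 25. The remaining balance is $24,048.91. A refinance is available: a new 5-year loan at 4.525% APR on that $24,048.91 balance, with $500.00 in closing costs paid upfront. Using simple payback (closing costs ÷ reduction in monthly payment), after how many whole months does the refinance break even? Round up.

5 months

Current payment = 35,000 × 5.15%/12 / (1 − (1+0.0042917)^−72) = $566.11.
Refinanced payment = 24,048.91 × 0.0037708 / (1 − (1+0.0037708)^−60) = $448.62.
Monthly savings = $566.11 − $448.62 = $117.49.
Break-even = $500.00 / $117.49 = 4.26 → 5 months.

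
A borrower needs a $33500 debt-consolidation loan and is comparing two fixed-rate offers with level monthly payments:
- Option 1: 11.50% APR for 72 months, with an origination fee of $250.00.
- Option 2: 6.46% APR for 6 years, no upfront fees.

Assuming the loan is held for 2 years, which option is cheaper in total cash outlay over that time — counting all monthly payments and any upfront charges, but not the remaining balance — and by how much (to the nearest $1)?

Option 2 by $2,260

Option 1: at 11.50% the monthly rate is 0.0095833, so the payment is 33,500 × 0.0095833 / (1 − 1.0095833^−72) = $646.25.
Option 2: at 6.46% the monthly rate is 0.0053833, so the payment is 33,500 × 0.0053833 / (1 − 1.0053833^−72) = $562.49.
Over 24 months: Option 1 costs 24 × $646.25 + $250.00 = $15,760.00; Option 2 costs 24 × $562.49 = $13,499.76.
Option 2 is cheaper by $15,760.00 − $13,499.76 = $2,260.24.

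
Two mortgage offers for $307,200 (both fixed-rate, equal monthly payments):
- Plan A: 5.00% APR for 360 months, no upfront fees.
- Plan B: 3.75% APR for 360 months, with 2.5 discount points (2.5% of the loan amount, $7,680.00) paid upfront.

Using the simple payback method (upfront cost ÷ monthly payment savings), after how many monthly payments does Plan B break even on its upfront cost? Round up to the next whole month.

Plan A: monthly rate = 5%/12 = 0.0041667; payment = 307,200 × 0.0041667 / (1 − (1+0.0041667)^−360) = $1,649.12.
Plan B: at 3.75% the monthly rate is 0.0031250, so the payment is 307,200 × 0.0031250 / (1 − 1.0031250^−360) = $1,422.69.
Monthly savings = $1,649.12 − $1,422.69 = $226.43.
Break-even = $7,680.00 / $226.43 = 33.92 → 34 months.

34 months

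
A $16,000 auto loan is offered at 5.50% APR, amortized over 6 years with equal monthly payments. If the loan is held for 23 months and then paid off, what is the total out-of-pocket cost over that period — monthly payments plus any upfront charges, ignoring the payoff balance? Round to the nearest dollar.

$6,012

At 5.50% the monthly rate is 0.0045833, so the payment is 16,000 × 0.0045833 / (1 − 1.0045833^−72) = $261.41.
Total outlay = 23 × $261.41 = $6,012.43.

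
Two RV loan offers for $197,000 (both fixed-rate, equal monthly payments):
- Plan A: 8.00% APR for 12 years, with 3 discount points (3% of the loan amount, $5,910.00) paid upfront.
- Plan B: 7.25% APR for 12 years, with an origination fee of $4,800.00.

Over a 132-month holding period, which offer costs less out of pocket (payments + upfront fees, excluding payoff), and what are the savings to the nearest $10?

Plan A: at 8.00% the monthly rate is 0.0066667, so the payment is 197,000 × 0.0066667 / (1 − 1.0066667^−144) = $2,132.43.
Plan B: at 7.25% the monthly rate is 0.0060417, so the payment is 197,000 × 0.0060417 / (1 − 1.0060417^−144) = $2,052.26.
Over 132 months: Plan A costs 132 × $2,132.43 + $5,910.00 = $287,390.76; Plan B costs 132 × $2,052.26 + $4,800.00 = $275,698.32.
Plan B is cheaper by $287,390.76 − $275,698.32 = $11,692.44.

Plan B by $11,690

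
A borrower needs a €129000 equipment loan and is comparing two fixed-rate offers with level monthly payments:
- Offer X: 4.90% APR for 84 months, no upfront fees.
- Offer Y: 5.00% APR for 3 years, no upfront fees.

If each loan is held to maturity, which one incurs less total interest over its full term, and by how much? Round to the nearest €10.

Offer X: at 4.90% the monthly rate is 0.0040833, so the payment is 129,000 × 0.0040833 / (1 − 1.0040833^−84) = €1,817.22.
Total interest on Offer X = 84 × €1,817.22 − €129,000 = €23,646.48.
Offer Y: at 5.00% the monthly rate is 0.0041667, so the payment is 129,000 × 0.0041667 / (1 − 1.0041667^−36) = €3,866.25.
Total interest on Offer Y = 36 × €3,866.25 − €129,000 = €10,185.00.
Offer Y is lower by €13,461.48.

Offer Y by €13,460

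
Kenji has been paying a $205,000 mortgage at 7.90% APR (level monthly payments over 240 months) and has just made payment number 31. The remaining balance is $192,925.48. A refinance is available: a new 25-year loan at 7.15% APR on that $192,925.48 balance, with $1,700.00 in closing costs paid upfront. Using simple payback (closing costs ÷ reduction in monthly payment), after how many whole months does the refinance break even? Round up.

Current payment = 205,000 × 7.9%/12 / (1 − (1+0.0065833)^−240) = $1,701.97.
Refinanced payment = 192,925.48 × 0.0059583 / (1 − (1+0.0059583)^−300) = $1,382.07.
Monthly savings = $1,701.97 − $1,382.07 = $319.90.
Break-even = $1,700.00 / $319.90 = 5.31 → 6 months.

6 months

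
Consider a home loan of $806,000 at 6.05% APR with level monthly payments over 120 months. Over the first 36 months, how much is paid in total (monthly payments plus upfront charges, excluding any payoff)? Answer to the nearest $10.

$322,870

Monthly rate = 6.05%/12 = 0.0050417; payment = 806,000 × 0.0050417 / (1 − (1+0.0050417)^−120) = $8,968.50.
Total outlay = 36 × $8,968.50 = $322,866.00.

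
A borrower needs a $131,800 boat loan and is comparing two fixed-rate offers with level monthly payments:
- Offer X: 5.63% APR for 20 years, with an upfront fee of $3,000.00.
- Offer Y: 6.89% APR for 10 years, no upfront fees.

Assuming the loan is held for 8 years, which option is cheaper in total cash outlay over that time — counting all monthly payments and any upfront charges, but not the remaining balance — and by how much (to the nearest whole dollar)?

Offer X by $55,225

Offer X: at 5.63% the monthly rate is 0.0046917, so the payment is 131,800 × 0.0046917 / (1 − 1.0046917^−240) = $916.34.
Offer Y: monthly rate = 6.89%/12 = 0.0057417; payment = 131,800 × 0.0057417 / (1 − (1+0.0057417)^−120) = $1,522.85.
Over 96 months: Offer X costs 96 × $916.34 + $3,000.00 = $90,968.64; Offer Y costs 96 × $1,522.85 = $146,193.60.
Offer X is cheaper by $146,193.60 − $90,968.64 = $55,224.96.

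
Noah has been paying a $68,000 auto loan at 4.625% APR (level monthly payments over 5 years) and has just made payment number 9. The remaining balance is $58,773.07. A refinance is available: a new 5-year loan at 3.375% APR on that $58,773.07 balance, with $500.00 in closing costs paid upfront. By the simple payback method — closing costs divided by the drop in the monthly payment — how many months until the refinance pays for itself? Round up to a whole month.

3 months

Current payment = 68,000 × 4.625%/12 / (1 − (1+0.0038542)^−60) = $1,271.59.
Refinanced payment = 58,773.07 × 0.0028125 / (1 − (1+0.0028125)^−60) = $1,065.90.
Monthly savings = $1,271.59 − $1,065.90 = $205.69.
Break-even = $500.00 / $205.69 = 2.43 → 3 months.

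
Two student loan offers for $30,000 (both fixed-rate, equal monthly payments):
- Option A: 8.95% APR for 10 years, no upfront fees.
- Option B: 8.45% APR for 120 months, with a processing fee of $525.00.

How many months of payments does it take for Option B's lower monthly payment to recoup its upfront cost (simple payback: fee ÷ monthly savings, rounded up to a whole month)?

66 months

Option A: monthly rate = 8.95%/12 = 0.0074583; payment = 30,000 × 0.0074583 / (1 − (1+0.0074583)^−120) = $379.22.
Option B: monthly rate = 8.45%/12 = 0.0070417; payment = 30,000 × 0.0070417 / (1 − (1+0.0070417)^−120) = $371.16.
Monthly savings = $379.22 − $371.16 = $8.06.
Break-even = $525.00 / $8.06 = 65.14 → 66 months.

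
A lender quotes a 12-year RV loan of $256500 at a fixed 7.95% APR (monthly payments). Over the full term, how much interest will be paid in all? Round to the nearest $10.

$142,300

At 7.95% the monthly rate is 0.0066250, so the payment is 256,500 × 0.0066250 / (1 − 1.0066250^−144) = $2,769.46.
Total paid = 144 × $2,769.46 = $398,802.24; interest = $398,802.24 − $256,500 = $142,302.24.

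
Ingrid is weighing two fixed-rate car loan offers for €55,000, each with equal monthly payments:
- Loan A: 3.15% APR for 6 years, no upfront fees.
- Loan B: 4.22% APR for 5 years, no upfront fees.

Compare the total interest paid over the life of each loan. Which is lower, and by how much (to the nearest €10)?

Loan A by €670

Loan A: at 3.15% the monthly rate is 0.0026250, so the payment is 55,000 × 0.0026250 / (1 − 1.0026250^−72) = €839.35.
Total interest on Loan A = 72 × €839.35 − €55,000 = €5,433.20.
Loan B: monthly rate = 4.22%/12 = 0.0035167; payment = 55,000 × 0.0035167 / (1 − (1+0.0035167)^−60) = €1,018.38.
Total interest on Loan B = 60 × €1,018.38 − €55,000 = €6,102.80.
Loan A is lower by €669.60.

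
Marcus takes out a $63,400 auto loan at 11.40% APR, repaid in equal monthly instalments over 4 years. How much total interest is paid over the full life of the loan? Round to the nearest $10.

Monthly rate = 11.4%/12 = 0.0095000; payment = 63,400 × 0.0095000 / (1 − (1+0.0095000)^−48) = $1,650.95.
Total paid = 48 × $1,650.95 = $79,245.60; interest = $79,245.60 − $63,400 = $15,845.60.

$15,850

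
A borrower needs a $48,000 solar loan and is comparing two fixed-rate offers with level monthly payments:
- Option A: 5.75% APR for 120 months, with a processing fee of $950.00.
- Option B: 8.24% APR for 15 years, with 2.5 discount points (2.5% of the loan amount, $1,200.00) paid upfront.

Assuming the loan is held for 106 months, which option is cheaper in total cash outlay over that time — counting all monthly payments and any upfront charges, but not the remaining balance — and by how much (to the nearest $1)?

Option B by $6,269

Option A: at 5.75% the monthly rate is 0.0047917, so the payment is 48,000 × 0.0047917 / (1 − 1.0047917^−120) = $526.89.
Option B: monthly rate = 8.24%/12 = 0.0068667; payment = 48,000 × 0.0068667 / (1 − (1+0.0068667)^−180) = $465.39.
Over 106 months: Option A costs 106 × $526.89 + $950.00 = $56,800.34; Option B costs 106 × $465.39 + $1,200.00 = $50,531.34.
Option B is cheaper by $56,800.34 − $50,531.34 = $6,269.00.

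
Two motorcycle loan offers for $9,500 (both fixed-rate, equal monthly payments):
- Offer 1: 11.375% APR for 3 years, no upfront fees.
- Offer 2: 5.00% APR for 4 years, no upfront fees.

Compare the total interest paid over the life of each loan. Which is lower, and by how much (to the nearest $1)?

Offer 1: at 11.375% the monthly rate is 0.0094792, so the payment is 9,500 × 0.0094792 / (1 − 1.0094792^−36) = $312.71.
Total interest on Offer 1 = 36 × $312.71 − $9,500 = $1,757.56.
Offer 2: at 5.00% the monthly rate is 0.0041667, so the payment is 9,500 × 0.0041667 / (1 − 1.0041667^−48) = $218.78.
Total interest on Offer 2 = 48 × $218.78 − $9,500 = $1,001.44.
Offer 2 is lower by $756.12.

Offer 2 by $756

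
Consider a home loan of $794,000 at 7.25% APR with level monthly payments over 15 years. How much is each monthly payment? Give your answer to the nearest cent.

$7,248.13

Monthly rate = 7.25%/12 = 0.0060417; payment = 794,000 × 0.0060417 / (1 − (1+0.0060417)^−180) = $7,248.13.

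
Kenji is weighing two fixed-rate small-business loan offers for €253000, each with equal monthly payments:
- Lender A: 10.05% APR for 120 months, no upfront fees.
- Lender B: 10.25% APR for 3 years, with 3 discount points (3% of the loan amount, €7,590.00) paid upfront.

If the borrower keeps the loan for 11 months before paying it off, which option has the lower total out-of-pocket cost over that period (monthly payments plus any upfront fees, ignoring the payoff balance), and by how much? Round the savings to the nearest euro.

Lender A: monthly rate = 10.05%/12 = 0.0083750; payment = 253,000 × 0.0083750 / (1 − (1+0.0083750)^−120) = €3,350.42.
Lender B: monthly rate = 10.25%/12 = 0.0085417; payment = 253,000 × 0.0085417 / (1 − (1+0.0085417)^−36) = €8,193.33.
Over 11 months: Lender A costs 11 × €3,350.42 = €36,854.62; Lender B costs 11 × €8,193.33 + €7,590.00 = €97,716.63.
Lender A is cheaper by €97,716.63 − €36,854.62 = €60,862.01.

Lender A by €60,862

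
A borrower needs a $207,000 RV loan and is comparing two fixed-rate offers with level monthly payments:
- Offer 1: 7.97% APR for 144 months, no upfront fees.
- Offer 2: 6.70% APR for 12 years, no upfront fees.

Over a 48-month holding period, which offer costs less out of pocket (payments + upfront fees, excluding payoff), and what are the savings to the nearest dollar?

Offer 2 by $6,791

Offer 1: monthly rate = 7.97%/12 = 0.0066417; payment = 207,000 × 0.0066417 / (1 − (1+0.0066417)^−144) = $2,237.27.
Offer 2: monthly rate = 6.7%/12 = 0.0055833; payment = 207,000 × 0.0055833 / (1 − (1+0.0055833)^−144) = $2,095.79.
Over 48 months: Offer 1 costs 48 × $2,237.27 = $107,388.96; Offer 2 costs 48 × $2,095.79 = $100,597.92.
Offer 2 is cheaper by $107,388.96 − $100,597.92 = $6,791.04.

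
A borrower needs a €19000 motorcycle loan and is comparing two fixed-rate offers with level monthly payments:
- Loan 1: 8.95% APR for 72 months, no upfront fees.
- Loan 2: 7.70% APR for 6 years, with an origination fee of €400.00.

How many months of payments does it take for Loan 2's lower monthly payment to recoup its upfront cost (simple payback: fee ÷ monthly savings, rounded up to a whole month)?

35 months

Loan 1: at 8.95% the monthly rate is 0.0074583, so the payment is 19,000 × 0.0074583 / (1 − 1.0074583^−72) = €342.01.
Loan 2: at 7.70% the monthly rate is 0.0064167, so the payment is 19,000 × 0.0064167 / (1 − 1.0064167^−72) = €330.36.
Monthly savings = €342.01 − €330.36 = €11.65.
Break-even = €400.00 / €11.65 = 34.33 → 35 months.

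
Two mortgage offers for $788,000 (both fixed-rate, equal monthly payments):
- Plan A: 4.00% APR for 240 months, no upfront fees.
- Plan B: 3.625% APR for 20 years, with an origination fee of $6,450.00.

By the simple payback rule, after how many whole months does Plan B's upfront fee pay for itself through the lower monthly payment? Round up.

Plan A: at 4.00% the monthly rate is 0.0033333, so the payment is 788,000 × 0.0033333 / (1 − 1.0033333^−240) = $4,775.12.
Plan B: monthly rate = 3.625%/12 = 0.0030208; payment = 788,000 × 0.0030208 / (1 − (1+0.0030208)^−240) = $4,620.86.
Monthly savings = $4,775.12 − $4,620.86 = $154.26.
Break-even = $6,450.00 / $154.26 = 41.81 → 42 months.

42 months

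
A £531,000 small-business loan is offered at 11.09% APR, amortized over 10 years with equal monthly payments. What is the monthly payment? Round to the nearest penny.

£7,341.60

At 11.09% the monthly rate is 0.0092417, so the payment is 531,000 × 0.0092417 / (1 − 1.0092417^−120) = £7,341.60.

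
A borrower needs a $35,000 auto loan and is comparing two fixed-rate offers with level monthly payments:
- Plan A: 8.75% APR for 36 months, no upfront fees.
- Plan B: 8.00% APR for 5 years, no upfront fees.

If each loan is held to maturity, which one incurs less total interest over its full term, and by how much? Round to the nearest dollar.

Plan A: at 8.75% the monthly rate is 0.0072917, so the payment is 35,000 × 0.0072917 / (1 − 1.0072917^−36) = $1,108.92.
Total interest on Plan A = 36 × $1,108.92 − $35,000 = $4,921.12.
Plan B: monthly rate = 8%/12 = 0.0066667; payment = 35,000 × 0.0066667 / (1 − (1+0.0066667)^−60) = $709.67.
Total interest on Plan B = 60 × $709.67 − $35,000 = $7,580.20.
Plan A is lower by $2,659.08.

Plan A by $2,659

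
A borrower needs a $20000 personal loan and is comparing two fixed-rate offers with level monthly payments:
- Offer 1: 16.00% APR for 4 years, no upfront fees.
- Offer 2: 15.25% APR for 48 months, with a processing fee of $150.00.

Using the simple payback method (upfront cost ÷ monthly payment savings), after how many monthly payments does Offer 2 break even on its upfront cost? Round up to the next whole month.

Offer 1: at 16.00% the monthly rate is 0.0133333, so the payment is 20,000 × 0.0133333 / (1 − 1.0133333^−48) = $566.81.
Offer 2: monthly rate = 15.25%/12 = 0.0127083; payment = 20,000 × 0.0127083 / (1 − (1+0.0127083)^−48) = $559.15.
Monthly savings = $566.81 − $559.15 = $7.66.
Break-even = $150.00 / $7.66 = 19.58 → 20 months.

20 months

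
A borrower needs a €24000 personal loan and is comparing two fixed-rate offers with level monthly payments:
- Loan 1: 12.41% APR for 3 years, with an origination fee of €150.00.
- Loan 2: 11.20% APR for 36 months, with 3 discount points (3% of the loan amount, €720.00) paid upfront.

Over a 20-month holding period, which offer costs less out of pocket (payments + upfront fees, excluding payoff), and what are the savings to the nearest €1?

Loan 1: at 12.41% the monthly rate is 0.0103417, so the payment is 24,000 × 0.0103417 / (1 − 1.0103417^−36) = €801.85.
Loan 2: at 11.20% the monthly rate is 0.0093333, so the payment is 24,000 × 0.0093333 / (1 − 1.0093333^−36) = €788.00.
Over 20 months: Loan 1 costs 20 × €801.85 + €150.00 = €16,187.00; Loan 2 costs 20 × €788.00 + €720.00 = €16,480.00.
Loan 1 is cheaper by €16,480.00 − €16,187.00 = €293.00.

Loan 1 by €293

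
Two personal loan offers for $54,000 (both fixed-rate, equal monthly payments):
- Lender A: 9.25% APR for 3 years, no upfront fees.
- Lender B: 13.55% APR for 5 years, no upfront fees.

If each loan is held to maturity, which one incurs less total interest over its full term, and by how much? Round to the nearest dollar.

Lender A: monthly rate = 9.25%/12 = 0.0077083; payment = 54,000 × 0.0077083 / (1 − (1+0.0077083)^−36) = $1,723.48.
Total interest on Lender A = 36 × $1,723.48 − $54,000 = $8,045.28.
Lender B: at 13.55% the monthly rate is 0.0112917, so the payment is 54,000 × 0.0112917 / (1 − 1.0112917^−60) = $1,243.92.
Total interest on Lender B = 60 × $1,243.92 − $54,000 = $20,635.20.
Lender A is lower by $12,589.92.

Lender A by $12,590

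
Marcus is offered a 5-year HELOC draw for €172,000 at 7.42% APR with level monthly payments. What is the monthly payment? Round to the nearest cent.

Monthly rate = 7.42%/12 = 0.0061833; payment = 172,000 × 0.0061833 / (1 − (1+0.0061833)^−60) = €3,439.99.

€3,439.99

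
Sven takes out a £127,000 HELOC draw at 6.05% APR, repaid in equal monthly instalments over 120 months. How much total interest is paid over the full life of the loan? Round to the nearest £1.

£42,578

At 6.05% the monthly rate is 0.0050417, so the payment is 127,000 × 0.0050417 / (1 − 1.0050417^−120) = £1,413.15.
Total paid = 120 × £1,413.15 = £169,578.00; interest = £169,578.00 − £127,000 = £42,578.00.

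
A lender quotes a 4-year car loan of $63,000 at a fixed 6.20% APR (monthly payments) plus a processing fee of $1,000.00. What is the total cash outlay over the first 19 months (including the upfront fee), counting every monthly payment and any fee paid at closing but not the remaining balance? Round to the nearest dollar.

At 6.20% the monthly rate is 0.0051667, so the payment is 63,000 × 0.0051667 / (1 − 1.0051667^−48) = $1,485.34.
Total outlay = 19 × $1,485.34 + $1,000.00 = $29,221.46.

$29,221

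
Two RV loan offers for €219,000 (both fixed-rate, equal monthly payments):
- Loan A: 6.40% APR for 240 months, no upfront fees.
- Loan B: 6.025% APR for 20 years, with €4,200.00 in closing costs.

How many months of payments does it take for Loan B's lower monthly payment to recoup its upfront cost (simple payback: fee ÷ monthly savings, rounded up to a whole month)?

Loan A: monthly rate = 6.4%/12 = 0.0053333; payment = 219,000 × 0.0053333 / (1 − (1+0.0053333)^−240) = €1,619.94.
Loan B: at 6.025% the monthly rate is 0.0050208, so the payment is 219,000 × 0.0050208 / (1 − 1.0050208^−240) = €1,572.14.
Monthly savings = €1,619.94 − €1,572.14 = €47.80.
Break-even = €4,200.00 / €47.80 = 87.87 → 88 months.

88 months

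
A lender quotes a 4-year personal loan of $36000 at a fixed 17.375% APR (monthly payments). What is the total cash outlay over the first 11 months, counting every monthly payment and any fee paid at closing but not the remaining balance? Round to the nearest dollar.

$11,504

At 17.375% the monthly rate is 0.0144792, so the payment is 36,000 × 0.0144792 / (1 − 1.0144792^−48) = $1,045.78.
Total outlay = 11 × $1,045.78 = $11,503.58.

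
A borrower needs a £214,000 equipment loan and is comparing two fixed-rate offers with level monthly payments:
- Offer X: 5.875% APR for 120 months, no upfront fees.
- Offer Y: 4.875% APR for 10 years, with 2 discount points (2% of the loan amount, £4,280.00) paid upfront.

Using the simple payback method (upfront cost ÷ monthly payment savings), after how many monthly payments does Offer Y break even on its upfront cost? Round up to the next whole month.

41 months

Offer X: monthly rate = 5.875%/12 = 0.0048958; payment = 214,000 × 0.0048958 / (1 − (1+0.0048958)^−120) = £2,362.43.
Offer Y: monthly rate = 4.875%/12 = 0.0040625; payment = 214,000 × 0.0040625 / (1 − (1+0.0040625)^−120) = £2,256.75.
Monthly savings = £2,362.43 − £2,256.75 = £105.68.
Break-even = £4,280.00 / £105.68 = 40.50 → 41 months.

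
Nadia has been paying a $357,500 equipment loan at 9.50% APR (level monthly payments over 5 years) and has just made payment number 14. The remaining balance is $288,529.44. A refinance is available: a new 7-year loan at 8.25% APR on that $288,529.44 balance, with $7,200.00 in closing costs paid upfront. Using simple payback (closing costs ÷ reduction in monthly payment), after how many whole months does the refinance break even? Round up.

Current payment = 357,500 × 9.5%/12 / (1 − (1+0.0079167)^−60) = $7,508.17.
Refinanced payment = 288,529.44 × 0.0068750 / (1 − (1+0.0068750)^−84) = $4,533.10.
Monthly savings = $7,508.17 − $4,533.10 = $2,975.07.
Break-even = $7,200.00 / $2,975.07 = 2.42 → 3 months.

3 months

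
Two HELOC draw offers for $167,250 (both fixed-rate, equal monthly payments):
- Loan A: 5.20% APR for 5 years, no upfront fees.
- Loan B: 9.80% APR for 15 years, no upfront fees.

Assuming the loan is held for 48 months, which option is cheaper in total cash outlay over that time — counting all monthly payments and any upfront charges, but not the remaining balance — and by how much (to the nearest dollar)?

Loan A: monthly rate = 5.2%/12 = 0.0043333; payment = 167,250 × 0.0043333 / (1 − (1+0.0043333)^−60) = $3,171.56.
Loan B: at 9.80% the monthly rate is 0.0081667, so the payment is 167,250 × 0.0081667 / (1 − 1.0081667^−180) = $1,776.87.
Over 48 months: Loan A costs 48 × $3,171.56 = $152,234.88; Loan B costs 48 × $1,776.87 = $85,289.76.
Loan B is cheaper by $152,234.88 − $85,289.76 = $66,945.12.

Loan B by $66,945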